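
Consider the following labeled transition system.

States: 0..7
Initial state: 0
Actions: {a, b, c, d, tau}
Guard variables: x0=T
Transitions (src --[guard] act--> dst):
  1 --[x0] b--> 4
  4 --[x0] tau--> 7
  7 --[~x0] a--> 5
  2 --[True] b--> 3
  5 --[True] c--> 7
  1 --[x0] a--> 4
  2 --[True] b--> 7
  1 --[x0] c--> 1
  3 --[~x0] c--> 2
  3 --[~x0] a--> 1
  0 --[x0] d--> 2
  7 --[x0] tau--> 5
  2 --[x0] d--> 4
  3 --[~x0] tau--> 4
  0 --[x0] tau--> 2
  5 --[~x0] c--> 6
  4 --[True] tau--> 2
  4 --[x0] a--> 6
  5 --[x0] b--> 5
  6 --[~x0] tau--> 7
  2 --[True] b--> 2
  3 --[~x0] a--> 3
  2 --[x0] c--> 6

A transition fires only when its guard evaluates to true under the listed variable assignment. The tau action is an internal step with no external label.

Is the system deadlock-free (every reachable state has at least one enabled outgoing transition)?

R = {0,2,3,4,5,6,7}
  0: d→2  tau→2  [deg 2]
  2: b→2  b→3  b→7  c→6  d→4  [deg 5]
  3: ∅  [STUCK]
  4: a→6  tau→2  tau→7  [deg 3]
  5: b→5  c→7  [deg 2]
  6: ∅  [STUCK]
  7: tau→5  [deg 1]
trace reaching 3: d·b

Answer: DEADLOCK at state 3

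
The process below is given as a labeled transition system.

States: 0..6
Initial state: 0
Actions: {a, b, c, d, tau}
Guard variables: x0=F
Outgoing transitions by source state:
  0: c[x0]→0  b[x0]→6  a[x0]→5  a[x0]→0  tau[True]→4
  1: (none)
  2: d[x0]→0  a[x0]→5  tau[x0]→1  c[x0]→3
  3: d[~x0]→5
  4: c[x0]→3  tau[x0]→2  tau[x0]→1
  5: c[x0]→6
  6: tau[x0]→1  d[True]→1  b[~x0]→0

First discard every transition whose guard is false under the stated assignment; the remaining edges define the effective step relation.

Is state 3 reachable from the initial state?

Answer: UNREACHABLE

Analysis:
After dropping false guards: 4 live edges.
L0 = {0}
L1 = {4}  now seen {0,4}
Reach set: {0,4}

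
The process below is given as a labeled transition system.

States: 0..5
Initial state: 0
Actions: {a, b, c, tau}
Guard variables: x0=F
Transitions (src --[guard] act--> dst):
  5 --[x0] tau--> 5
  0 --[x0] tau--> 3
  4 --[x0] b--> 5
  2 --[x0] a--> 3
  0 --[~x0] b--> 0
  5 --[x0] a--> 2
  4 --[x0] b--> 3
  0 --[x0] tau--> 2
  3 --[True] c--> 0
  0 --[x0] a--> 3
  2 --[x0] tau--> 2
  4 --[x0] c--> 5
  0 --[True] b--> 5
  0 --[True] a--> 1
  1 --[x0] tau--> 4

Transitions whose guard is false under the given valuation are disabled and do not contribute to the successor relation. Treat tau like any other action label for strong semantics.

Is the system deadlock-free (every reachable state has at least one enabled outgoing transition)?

Answer: DEADLOCK at state 1

Working:
Reachable = {0,1,5}
  0: a→1  b→0  b→5  [3 out]
  1: ∅  [deadlock]
  5: ∅  [deadlock]
Path to 1: a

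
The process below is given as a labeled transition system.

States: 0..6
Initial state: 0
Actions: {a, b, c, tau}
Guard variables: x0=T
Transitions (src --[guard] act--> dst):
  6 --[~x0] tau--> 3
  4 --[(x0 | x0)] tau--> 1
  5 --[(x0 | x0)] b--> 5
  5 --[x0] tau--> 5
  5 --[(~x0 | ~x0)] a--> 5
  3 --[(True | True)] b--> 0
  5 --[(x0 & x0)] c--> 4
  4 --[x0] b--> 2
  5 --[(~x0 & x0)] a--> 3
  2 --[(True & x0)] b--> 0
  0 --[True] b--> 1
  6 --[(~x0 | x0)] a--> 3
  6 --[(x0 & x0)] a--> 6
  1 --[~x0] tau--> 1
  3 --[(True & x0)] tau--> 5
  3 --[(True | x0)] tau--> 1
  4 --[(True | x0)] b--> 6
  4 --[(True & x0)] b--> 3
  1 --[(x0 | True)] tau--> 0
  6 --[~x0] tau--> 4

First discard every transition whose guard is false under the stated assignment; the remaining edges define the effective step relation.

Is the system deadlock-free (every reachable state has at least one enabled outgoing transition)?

R = {0,1}
  0: b→1  [1 exit(s)]
  1: tau→0  [1 exit(s)]

Answer: DEADLOCK-FREE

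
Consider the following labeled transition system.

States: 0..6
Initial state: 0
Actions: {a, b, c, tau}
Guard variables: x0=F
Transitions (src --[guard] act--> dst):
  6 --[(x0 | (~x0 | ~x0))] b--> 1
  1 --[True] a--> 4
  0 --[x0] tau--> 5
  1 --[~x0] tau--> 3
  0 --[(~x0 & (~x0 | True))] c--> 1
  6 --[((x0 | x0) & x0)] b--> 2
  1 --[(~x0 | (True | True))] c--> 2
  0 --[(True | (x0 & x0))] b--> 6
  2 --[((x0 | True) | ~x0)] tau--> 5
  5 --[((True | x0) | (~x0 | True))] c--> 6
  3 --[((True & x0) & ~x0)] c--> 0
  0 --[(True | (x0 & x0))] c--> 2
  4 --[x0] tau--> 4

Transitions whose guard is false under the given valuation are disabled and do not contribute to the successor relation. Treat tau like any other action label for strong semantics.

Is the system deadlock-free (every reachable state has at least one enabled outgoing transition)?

Answer: DEADLOCK at state 3

Analysis:
Reach set: {0,1,2,3,4,5,6}
  0: b→6  c→1  c→2  [3 out]
  1: a→4  c→2  tau→3  [3 out]
  2: tau→5  [1 out]
  3: ∅  [STUCK]
  4: ∅  [STUCK]
  5: c→6  [1 out]
  6: b→1  [1 out]
witness 3: c·tau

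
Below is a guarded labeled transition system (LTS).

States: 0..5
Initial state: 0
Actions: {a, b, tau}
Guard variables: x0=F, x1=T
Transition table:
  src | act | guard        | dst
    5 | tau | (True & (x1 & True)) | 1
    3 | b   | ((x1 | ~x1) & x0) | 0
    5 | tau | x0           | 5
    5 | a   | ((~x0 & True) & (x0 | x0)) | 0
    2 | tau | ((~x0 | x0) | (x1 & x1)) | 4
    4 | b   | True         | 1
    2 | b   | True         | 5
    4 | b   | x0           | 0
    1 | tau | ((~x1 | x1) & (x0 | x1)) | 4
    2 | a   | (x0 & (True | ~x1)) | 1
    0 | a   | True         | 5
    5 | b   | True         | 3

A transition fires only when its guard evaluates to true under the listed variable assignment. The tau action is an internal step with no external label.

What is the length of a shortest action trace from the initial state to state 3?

BFS to 3:
  Layer 0: {0}
  Layer 1: {5}
  Layer 2: {1,3}
first hit 3 at d=2 via a·b

Answer: 2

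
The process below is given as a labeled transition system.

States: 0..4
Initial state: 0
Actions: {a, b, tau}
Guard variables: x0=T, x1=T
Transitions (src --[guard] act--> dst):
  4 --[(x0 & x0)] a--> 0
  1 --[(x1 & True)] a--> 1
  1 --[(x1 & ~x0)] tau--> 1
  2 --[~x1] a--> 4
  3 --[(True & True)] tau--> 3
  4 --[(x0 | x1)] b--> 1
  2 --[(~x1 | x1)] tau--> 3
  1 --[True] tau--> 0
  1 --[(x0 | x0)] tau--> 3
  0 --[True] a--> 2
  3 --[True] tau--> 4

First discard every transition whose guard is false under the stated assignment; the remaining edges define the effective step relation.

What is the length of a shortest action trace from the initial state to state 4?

Answer: 3

Working:
Layered search for 4:
  Layer 0: {0}
  Layer 1: {2}
  Layer 2: {3}
  Layer 3: {4}
4 enters at depth 3; path a·tau·tau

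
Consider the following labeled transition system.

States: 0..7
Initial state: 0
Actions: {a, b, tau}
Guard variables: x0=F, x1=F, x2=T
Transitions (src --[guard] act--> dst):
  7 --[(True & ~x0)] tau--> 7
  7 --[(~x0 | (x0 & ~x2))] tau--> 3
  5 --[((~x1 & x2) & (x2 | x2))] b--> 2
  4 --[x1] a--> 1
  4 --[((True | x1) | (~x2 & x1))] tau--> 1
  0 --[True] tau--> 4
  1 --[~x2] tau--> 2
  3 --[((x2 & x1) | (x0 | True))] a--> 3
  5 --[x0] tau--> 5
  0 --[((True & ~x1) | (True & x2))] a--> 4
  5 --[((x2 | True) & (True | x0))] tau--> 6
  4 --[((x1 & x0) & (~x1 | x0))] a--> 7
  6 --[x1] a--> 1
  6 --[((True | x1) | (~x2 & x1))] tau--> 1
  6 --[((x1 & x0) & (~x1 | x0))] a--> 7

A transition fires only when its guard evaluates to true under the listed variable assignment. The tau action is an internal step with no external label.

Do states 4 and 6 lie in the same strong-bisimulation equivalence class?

Answer: BISIMILAR

Analysis:
Compute ~ classes (split until stable):
  P[0] = {{0,1,2,3,4,5,6,7}}
  P[1] = {{0},{1,2},{3},{4,6,7},{5}}
  P[2] = {{0},{1,2},{3},{4,6},{5},{7}}
6 equivalence class(es) (converged in 3)
[4]={4,6}  [6]={4,6}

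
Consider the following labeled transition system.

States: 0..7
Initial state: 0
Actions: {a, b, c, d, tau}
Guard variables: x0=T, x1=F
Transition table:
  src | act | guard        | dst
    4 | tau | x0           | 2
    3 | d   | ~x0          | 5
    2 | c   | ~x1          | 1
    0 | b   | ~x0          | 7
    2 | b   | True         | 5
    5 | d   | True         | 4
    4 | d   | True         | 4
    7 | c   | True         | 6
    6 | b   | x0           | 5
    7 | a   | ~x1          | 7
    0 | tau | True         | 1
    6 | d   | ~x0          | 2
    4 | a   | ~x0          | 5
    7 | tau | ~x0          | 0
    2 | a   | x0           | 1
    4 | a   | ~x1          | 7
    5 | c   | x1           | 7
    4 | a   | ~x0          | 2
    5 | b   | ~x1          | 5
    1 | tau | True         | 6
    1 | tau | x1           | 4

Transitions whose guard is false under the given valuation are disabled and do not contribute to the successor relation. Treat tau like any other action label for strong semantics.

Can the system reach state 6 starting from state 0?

After dropping false guards: 13 live edges.
L0 = {0}
L1 = {1}  cumulative {0,1}
L2 = {6}  cumulative {0,1,6}
L3 = {5}  cumulative {0,1,5,6}
L4 = {4}  cumulative {0,1,4,5,6}
L5 = {2,7}  cumulative {0,1,2,4,5,6,7}
Reachable = {0,1,2,4,5,6,7}
witness 6: tau·tau

Answer: REACHABLE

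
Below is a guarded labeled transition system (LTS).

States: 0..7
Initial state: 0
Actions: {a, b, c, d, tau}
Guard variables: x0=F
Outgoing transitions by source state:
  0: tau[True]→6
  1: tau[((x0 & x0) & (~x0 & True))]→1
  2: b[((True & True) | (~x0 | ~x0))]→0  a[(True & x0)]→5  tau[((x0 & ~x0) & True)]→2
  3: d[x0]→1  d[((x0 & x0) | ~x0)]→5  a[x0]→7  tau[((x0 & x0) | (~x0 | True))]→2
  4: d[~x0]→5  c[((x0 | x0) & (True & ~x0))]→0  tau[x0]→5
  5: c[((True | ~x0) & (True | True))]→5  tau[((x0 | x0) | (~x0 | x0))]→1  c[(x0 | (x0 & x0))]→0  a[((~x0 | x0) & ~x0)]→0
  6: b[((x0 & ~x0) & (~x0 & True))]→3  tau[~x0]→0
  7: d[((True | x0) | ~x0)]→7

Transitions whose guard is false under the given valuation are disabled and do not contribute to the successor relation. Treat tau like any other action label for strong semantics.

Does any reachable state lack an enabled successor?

Answer: DEADLOCK-FREE

Trace:
Reach set: {0,6}
  0: tau→6  [deg 1]
  6: tau→0  [deg 1]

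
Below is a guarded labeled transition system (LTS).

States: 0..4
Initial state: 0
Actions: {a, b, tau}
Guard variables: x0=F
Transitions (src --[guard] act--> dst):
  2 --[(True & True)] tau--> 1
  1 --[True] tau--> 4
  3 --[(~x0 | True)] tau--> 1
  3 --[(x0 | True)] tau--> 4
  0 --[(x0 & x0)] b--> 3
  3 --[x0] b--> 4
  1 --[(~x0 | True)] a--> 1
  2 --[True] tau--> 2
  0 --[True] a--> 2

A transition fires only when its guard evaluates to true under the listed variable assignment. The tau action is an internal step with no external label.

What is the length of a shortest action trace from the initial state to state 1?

Answer: 2

Trace:
BFS to 1:
  depth 0: {0}
  depth 1: {2}
  depth 2: {1}
depth(1)=2, e.g. a·tau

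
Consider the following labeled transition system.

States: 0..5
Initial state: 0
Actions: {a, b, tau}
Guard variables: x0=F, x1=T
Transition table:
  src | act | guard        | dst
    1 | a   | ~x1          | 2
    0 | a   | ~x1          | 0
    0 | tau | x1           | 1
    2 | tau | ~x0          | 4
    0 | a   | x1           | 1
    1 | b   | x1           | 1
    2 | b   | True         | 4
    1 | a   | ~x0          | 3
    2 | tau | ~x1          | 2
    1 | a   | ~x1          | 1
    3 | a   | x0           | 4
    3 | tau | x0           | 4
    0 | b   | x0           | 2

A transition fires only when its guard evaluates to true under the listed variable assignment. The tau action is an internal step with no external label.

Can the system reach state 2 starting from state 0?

Answer: UNREACHABLE

Trace:
6 transition(s) survive guard evaluation.
L0 = {0}
L1 = {1}  total {0,1}
L2 = {3}  total {0,1,3}
Reach set: {0,1,3}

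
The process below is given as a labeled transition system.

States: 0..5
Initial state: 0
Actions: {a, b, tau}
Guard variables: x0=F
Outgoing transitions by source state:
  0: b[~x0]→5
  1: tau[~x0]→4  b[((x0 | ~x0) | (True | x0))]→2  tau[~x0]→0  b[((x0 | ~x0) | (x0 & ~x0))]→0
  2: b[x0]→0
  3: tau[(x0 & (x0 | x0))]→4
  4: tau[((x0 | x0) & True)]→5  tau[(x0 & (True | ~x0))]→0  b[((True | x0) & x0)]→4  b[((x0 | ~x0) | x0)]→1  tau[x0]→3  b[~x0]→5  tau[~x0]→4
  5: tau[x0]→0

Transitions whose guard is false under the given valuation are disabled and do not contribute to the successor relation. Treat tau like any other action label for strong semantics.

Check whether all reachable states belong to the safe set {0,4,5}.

Answer: INVARIANT HOLDS

Trace:
Safe = {0,4,5}
R = {0,5}
  0: ✓
  5: ✓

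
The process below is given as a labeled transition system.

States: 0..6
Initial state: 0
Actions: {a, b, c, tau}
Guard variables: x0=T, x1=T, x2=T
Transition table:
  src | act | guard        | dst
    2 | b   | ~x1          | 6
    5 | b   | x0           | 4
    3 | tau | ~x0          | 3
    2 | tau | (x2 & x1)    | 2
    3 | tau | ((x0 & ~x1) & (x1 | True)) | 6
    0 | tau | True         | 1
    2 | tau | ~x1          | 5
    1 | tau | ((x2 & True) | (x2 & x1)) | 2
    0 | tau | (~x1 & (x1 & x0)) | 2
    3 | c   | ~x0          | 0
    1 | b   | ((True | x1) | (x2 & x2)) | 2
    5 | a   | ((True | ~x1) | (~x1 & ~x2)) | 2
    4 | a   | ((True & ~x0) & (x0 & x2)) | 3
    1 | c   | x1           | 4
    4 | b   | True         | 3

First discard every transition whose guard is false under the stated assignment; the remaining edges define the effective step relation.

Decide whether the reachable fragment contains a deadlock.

Reach set: {0,1,2,3,4}
  0: tau→1  [1 out]
  1: b→2  c→4  tau→2  [3 out]
  2: tau→2  [1 out]
  3: ∅  [deadlock]
  4: b→3  [1 out]
trace reaching 3: tau·c·b

Answer: DEADLOCK at state 3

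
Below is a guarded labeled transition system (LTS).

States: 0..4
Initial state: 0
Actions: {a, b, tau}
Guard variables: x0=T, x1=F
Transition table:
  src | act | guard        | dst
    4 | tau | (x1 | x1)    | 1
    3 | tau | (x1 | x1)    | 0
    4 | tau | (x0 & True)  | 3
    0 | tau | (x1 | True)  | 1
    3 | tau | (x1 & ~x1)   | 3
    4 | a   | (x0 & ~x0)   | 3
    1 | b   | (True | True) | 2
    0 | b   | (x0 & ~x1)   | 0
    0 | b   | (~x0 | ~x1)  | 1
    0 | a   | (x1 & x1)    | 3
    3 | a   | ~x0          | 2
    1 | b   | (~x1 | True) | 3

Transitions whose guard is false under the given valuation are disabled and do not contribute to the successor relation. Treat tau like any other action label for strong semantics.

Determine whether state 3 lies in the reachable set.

6 transition(s) survive guard evaluation.
depth 0: {0}
depth 1: {1}  now seen {0,1}
depth 2: {2,3}  now seen {0,1,2,3}
Reachable = {0,1,2,3}
witness 3: tau·b

Answer: REACHABLE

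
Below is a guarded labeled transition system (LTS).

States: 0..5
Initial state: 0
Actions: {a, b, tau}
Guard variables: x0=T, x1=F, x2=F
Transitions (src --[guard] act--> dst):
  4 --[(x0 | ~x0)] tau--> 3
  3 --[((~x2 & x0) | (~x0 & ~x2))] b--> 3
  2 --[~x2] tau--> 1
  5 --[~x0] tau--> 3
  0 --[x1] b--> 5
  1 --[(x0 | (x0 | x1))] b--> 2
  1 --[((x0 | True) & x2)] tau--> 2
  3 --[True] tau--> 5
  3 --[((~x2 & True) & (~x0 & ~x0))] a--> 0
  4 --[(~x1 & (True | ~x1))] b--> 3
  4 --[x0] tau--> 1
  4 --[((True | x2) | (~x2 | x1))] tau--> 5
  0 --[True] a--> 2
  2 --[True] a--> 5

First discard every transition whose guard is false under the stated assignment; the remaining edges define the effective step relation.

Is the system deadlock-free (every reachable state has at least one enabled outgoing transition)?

Reach set: {0,1,2,5}
  0: a→2  [deg 1]
  1: b→2  [deg 1]
  2: a→5  tau→1  [deg 2]
  5: ∅  [STUCK]
Path to 5: a·a

Answer: DEADLOCK at state 5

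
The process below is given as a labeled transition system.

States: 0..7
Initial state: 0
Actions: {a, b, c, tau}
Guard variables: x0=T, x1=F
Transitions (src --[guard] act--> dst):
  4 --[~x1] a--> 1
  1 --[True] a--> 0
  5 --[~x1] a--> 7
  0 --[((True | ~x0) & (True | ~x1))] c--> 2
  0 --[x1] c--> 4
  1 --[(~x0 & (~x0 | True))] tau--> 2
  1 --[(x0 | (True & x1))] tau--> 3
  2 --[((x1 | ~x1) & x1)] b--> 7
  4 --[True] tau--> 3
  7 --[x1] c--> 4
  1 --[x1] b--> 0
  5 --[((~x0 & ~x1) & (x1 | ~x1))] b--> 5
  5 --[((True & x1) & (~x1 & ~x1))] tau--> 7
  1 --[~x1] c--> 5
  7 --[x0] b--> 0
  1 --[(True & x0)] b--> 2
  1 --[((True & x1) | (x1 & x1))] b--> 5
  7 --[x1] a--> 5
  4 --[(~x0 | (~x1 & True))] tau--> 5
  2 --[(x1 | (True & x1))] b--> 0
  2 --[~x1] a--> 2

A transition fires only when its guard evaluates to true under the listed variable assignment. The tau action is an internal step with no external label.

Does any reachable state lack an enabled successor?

Answer: DEADLOCK-FREE

Trace:
Reach set: {0,2}
  0: c→2  [deg 1]
  2: a→2  [deg 1]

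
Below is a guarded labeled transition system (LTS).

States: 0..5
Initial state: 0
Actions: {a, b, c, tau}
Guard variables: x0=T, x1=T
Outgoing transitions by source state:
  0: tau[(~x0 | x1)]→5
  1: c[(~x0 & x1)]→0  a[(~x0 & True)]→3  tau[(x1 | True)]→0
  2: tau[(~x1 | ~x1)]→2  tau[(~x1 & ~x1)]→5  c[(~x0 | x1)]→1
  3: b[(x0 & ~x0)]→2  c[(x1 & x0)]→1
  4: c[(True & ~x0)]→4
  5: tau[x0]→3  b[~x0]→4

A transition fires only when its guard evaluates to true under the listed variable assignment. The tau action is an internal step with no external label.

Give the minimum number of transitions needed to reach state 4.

Answer: UNREACHABLE

Working:
BFS to 4:
  Layer 0: {0}
  Layer 1: {5}
  Layer 2: {3}
  Layer 3: {1}
4 never appears.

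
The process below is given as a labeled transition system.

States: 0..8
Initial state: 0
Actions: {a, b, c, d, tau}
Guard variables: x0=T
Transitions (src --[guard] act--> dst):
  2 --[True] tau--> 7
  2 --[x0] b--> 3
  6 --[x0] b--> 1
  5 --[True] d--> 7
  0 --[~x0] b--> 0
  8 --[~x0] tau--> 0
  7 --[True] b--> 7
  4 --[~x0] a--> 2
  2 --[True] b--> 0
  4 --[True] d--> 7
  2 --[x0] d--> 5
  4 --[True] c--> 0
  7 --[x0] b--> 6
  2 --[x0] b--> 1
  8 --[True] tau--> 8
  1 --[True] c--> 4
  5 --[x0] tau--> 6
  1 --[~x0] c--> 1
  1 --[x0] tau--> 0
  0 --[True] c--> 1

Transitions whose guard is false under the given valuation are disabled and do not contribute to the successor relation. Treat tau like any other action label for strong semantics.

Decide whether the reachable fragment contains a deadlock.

Answer: DEADLOCK-FREE

Trace:
R = {0,1,4,6,7}
  0: c→1  [1 exit(s)]
  1: c→4  tau→0  [2 exit(s)]
  4: c→0  d→7  [2 exit(s)]
  6: b→1  [1 exit(s)]
  7: b→6  b→7  [2 exit(s)]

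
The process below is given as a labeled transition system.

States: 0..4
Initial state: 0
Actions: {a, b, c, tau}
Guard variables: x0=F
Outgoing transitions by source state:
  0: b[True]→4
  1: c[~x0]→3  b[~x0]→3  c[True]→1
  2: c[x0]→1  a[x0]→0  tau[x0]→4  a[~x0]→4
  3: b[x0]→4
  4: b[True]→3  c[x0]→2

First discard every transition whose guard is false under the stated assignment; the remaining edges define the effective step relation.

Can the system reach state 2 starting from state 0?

Answer: UNREACHABLE

Working:
Guard filter leaves 6 enabled edge(s).
depth 0: {0}
depth 1: {4}  total {0,4}
depth 2: {3}  total {0,3,4}
Reach set: {0,3,4}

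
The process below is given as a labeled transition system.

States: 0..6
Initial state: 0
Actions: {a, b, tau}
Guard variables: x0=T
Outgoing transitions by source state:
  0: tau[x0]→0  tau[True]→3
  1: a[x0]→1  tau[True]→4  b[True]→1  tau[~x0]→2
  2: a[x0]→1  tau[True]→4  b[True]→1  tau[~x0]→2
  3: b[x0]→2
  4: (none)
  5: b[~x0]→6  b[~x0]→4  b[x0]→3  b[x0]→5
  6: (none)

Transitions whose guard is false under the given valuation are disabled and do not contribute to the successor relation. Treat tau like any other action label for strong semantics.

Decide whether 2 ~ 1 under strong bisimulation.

Answer: BISIMILAR

Trace:
Refine partition for ~:
  π0 = {{0,1,2,3,4,5,6}}
  π1 = {{0},{1,2},{3,5},{4,6}}
  π2 = {{0},{1,2},{3},{4,6},{5}}
stable after 3 split(s): 5 block(s)
class of 2: {1,2}; class of 1: {1,2}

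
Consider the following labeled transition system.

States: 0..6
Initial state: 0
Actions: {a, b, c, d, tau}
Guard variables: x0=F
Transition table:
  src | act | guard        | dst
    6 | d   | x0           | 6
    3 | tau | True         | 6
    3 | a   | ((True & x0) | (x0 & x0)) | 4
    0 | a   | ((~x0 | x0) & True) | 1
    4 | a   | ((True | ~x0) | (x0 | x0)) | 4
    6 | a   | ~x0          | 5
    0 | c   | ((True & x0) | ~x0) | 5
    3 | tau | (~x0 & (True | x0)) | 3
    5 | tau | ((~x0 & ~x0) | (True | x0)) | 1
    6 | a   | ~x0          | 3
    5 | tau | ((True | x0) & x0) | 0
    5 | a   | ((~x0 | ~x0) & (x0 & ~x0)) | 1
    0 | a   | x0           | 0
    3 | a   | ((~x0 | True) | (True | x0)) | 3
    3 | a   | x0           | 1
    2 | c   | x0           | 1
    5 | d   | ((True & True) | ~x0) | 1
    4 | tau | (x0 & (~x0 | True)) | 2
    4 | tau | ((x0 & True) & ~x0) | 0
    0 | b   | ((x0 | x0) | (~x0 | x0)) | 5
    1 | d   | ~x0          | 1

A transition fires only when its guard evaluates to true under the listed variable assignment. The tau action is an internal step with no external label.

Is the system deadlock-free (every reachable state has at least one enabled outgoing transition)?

Answer: DEADLOCK-FREE

Working:
Reachable = {0,1,5}
  0: a→1  b→5  c→5  [3 out]
  1: d→1  [1 out]
  5: d→1  tau→1  [2 out]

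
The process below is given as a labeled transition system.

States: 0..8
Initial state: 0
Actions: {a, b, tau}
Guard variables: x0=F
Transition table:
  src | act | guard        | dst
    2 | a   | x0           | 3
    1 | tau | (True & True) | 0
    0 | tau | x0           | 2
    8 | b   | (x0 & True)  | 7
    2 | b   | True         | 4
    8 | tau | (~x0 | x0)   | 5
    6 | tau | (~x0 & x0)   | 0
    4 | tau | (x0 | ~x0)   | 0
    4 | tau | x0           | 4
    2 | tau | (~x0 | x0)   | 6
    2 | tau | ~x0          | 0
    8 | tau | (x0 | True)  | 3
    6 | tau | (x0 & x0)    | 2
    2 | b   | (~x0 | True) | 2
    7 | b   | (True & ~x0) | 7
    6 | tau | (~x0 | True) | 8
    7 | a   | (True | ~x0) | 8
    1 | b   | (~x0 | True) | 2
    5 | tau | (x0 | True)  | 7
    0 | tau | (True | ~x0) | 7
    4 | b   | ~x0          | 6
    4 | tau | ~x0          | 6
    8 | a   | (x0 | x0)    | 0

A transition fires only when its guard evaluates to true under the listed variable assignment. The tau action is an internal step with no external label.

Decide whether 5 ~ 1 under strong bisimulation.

Compute ~ classes (split until stable):
  π0 = {{0,1,2,3,4,5,6,7,8}}
  π1 = {{0,5,6,8},{1,2,4},{3},{7}}
  π2 = {{0,5},{1,2},{3},{4},{6},{7},{8}}
  π3 = {{0,5},{1},{2},{3},{4},{6},{7},{8}}
Fixed point at round 4; 8 class(es).
class of 5: {0,5}; class of 1: {1}

Answer: NOT BISIMILAR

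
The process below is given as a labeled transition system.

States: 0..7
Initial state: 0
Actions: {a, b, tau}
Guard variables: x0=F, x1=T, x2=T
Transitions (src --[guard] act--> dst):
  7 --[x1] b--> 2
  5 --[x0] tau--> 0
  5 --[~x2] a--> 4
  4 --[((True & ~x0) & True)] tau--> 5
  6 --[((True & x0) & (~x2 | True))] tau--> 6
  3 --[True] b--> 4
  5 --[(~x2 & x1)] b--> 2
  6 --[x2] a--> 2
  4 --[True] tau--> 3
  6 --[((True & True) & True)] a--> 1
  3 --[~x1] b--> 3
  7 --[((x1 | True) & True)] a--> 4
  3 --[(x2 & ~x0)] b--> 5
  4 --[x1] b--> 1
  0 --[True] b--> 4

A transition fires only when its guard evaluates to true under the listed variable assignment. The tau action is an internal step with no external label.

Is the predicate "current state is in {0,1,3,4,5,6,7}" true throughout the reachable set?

Answer: INVARIANT HOLDS

Trace:
Safe = {0,1,3,4,5,6,7}
Reachable = {0,1,3,4,5}
  0: ok
  1: ok
  3: ok
  4: ok
  5: ok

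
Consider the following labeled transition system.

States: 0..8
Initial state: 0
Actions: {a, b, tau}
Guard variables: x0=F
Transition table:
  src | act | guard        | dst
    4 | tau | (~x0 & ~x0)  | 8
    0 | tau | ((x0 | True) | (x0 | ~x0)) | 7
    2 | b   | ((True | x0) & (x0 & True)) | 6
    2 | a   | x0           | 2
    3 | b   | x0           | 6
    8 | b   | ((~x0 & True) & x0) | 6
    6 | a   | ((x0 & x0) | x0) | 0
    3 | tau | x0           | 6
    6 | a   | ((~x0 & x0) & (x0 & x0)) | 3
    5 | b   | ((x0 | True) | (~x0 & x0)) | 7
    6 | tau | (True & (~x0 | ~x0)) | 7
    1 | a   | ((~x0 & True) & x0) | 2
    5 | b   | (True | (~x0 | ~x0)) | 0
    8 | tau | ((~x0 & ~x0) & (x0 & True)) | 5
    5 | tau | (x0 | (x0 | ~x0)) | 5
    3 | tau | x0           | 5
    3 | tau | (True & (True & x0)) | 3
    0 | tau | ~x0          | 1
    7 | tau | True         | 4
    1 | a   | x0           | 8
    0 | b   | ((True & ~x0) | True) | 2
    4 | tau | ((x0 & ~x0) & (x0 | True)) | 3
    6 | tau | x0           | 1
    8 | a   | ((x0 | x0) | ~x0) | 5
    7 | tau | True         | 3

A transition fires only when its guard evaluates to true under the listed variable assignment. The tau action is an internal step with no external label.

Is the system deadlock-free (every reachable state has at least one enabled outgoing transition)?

Reach set: {0,1,2,3,4,5,7,8}
  0: b→2  tau→1  tau→7  [3 out]
  1: ∅  [STUCK]
  2: ∅  [STUCK]
  3: ∅  [STUCK]
  4: tau→8  [1 out]
  5: b→0  b→7  tau→5  [3 out]
  7: tau→3  tau→4  [2 out]
  8: a→5  [1 out]
witness 1: tau

Answer: DEADLOCK at state 1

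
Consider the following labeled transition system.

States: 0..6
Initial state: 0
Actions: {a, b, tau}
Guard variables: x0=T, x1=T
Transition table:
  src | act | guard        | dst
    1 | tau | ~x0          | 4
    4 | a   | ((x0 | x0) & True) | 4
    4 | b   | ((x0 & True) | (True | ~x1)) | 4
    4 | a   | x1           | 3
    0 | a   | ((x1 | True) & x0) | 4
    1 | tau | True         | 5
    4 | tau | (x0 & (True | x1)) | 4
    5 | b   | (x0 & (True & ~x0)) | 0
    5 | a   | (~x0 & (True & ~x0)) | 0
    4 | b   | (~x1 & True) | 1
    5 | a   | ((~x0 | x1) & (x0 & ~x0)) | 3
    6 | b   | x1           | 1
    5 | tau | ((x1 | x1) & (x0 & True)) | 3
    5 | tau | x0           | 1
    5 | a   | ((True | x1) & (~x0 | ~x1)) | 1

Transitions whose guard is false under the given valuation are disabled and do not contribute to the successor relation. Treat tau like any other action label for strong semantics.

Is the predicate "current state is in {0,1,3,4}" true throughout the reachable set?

Answer: INVARIANT HOLDS

Trace:
Allowed set {0,1,3,4}
Reachable = {0,3,4}
  0: ok
  3: ok
  4: ok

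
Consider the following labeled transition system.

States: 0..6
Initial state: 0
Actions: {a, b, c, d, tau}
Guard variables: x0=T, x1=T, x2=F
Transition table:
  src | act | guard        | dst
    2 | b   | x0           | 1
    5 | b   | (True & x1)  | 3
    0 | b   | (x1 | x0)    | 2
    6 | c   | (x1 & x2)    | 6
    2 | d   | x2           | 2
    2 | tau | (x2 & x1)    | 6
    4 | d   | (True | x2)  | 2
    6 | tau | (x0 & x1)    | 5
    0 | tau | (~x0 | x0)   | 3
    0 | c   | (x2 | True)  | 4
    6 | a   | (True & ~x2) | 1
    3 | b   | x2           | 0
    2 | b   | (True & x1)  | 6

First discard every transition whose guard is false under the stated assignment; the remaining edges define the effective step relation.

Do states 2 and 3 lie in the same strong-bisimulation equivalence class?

Compute ~ classes (split until stable):
  P[0] = {{0,1,2,3,4,5,6}}
  P[1] = {{0},{1,3},{2,5},{4},{6}}
  P[2] = {{0},{1,3},{2},{4},{5},{6}}
stable after 3 split(s): 6 block(s)
[2]={2}  [3]={1,3}

Answer: NOT BISIMILAR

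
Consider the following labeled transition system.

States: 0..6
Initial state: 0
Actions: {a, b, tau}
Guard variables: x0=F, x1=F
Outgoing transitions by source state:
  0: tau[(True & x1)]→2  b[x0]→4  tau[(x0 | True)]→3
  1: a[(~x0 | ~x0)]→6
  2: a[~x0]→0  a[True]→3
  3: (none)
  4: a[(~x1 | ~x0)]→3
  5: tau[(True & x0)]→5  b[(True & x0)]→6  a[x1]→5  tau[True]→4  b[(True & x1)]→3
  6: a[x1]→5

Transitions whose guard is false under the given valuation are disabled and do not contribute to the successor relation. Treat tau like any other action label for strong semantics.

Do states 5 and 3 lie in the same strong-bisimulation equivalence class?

Answer: NOT BISIMILAR

Analysis:
Compute ~ classes (split until stable):
  π0 = {{0,1,2,3,4,5,6}}
  π1 = {{0,5},{1,2,4},{3,6}}
  π2 = {{0},{1,4},{2},{3,6},{5}}
stable after 3 split(s): 5 block(s)
class of 5: {5}; class of 3: {3,6}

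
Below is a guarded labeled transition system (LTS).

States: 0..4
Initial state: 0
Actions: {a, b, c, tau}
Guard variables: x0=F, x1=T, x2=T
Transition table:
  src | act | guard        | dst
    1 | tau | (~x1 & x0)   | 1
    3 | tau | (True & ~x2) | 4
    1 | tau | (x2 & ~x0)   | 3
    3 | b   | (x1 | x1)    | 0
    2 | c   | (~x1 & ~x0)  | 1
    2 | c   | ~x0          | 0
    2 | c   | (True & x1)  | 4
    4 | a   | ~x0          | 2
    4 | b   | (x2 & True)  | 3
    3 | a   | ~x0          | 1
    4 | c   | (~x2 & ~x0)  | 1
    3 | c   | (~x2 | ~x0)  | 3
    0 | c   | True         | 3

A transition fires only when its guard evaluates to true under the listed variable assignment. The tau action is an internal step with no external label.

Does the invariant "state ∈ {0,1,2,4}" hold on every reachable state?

Answer: INVARIANT VIOLATED at state 3

Working:
Safe = {0,1,2,4}
Reachable = {0,1,3}
  0: safe
  1: safe
  3: ✗ unsafe
witness against invariant: c → 3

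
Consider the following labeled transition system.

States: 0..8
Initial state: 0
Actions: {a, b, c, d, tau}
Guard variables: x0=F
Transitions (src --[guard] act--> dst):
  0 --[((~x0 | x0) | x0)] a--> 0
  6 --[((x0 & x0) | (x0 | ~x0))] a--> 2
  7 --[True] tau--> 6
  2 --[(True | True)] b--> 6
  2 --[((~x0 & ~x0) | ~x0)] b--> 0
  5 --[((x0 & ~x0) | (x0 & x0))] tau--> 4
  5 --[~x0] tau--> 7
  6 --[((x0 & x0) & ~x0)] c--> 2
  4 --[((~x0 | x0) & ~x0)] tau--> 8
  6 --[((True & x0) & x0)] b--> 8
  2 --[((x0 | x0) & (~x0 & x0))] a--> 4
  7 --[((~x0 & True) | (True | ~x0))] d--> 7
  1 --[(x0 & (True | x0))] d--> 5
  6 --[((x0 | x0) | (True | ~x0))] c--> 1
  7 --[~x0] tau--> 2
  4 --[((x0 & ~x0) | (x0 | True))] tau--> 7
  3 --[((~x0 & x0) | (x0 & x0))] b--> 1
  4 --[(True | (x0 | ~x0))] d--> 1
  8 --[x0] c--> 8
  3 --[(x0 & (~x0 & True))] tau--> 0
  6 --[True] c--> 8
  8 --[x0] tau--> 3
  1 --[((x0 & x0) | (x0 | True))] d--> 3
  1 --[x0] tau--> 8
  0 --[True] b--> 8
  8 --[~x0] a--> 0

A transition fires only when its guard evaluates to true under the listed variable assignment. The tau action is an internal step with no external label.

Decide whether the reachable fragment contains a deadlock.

Reachable = {0,8}
  0: a→0  b→8  [2 out]
  8: a→0  [1 out]

Answer: DEADLOCK-FREE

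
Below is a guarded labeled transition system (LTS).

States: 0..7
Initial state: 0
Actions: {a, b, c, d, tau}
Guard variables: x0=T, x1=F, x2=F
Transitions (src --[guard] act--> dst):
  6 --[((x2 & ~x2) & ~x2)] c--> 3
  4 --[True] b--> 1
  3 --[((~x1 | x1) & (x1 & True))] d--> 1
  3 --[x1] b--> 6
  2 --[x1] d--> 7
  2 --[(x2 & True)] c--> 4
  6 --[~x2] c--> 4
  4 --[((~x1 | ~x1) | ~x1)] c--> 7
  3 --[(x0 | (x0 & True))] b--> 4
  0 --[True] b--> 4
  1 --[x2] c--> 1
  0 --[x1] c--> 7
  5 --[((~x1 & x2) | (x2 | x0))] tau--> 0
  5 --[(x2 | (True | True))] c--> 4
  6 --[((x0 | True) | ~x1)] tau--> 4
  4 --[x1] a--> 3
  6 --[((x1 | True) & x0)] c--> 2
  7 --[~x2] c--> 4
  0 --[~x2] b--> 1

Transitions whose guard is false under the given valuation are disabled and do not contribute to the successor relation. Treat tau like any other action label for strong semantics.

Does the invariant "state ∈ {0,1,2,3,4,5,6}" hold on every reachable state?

Allowed set {0,1,2,3,4,5,6}
Reach set: {0,1,4,7}
  0: ✓
  1: ✓
  4: ✓
  7: VIOLATES
counterexample path to 7: b·c

Answer: INVARIANT VIOLATED at state 7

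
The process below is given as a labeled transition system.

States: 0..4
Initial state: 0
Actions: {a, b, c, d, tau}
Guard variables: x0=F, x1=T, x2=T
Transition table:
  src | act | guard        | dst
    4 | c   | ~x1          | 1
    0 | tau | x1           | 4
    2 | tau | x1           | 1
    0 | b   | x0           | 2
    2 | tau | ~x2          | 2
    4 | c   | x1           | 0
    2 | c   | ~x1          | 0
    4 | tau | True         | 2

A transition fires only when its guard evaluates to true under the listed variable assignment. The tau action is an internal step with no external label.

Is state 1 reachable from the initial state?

After dropping false guards: 4 live edges.
Layer 0: {0}
Layer 1: {4}  now seen {0,4}
Layer 2: {2}  now seen {0,2,4}
Layer 3: {1}  now seen {0,1,2,4}
Reach set: {0,1,2,4}
witness 1: tau·tau·tau

Answer: REACHABLE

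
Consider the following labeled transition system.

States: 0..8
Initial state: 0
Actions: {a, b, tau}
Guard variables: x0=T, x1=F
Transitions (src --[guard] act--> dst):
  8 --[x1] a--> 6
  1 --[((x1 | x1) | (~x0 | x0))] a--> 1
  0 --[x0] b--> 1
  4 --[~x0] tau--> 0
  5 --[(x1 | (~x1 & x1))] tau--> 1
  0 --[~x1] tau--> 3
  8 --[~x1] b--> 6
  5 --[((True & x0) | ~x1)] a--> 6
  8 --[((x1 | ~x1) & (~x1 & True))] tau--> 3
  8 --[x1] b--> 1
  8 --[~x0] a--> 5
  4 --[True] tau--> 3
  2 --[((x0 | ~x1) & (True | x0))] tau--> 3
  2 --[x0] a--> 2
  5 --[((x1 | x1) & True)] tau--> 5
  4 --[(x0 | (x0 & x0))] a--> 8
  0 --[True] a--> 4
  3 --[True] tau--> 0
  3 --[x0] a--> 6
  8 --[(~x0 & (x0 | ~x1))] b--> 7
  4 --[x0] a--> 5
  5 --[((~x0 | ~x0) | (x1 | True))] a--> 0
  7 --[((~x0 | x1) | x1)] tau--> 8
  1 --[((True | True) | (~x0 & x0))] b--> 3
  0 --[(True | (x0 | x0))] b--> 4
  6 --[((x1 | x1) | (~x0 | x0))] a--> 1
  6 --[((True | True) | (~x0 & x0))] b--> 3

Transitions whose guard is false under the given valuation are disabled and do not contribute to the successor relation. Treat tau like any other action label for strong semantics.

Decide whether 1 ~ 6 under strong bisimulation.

Answer: BISIMILAR

Trace:
Bisimulation quotient by refinement:
  π0 = {{0,1,2,3,4,5,6,7,8}}
  π1 = {{0},{1,6},{2,3,4},{5},{7},{8}}
  π2 = {{0},{1,6},{2},{3},{4},{5},{7},{8}}
stable after 3 split(s): 8 block(s)
[1]={1,6}  [6]={1,6}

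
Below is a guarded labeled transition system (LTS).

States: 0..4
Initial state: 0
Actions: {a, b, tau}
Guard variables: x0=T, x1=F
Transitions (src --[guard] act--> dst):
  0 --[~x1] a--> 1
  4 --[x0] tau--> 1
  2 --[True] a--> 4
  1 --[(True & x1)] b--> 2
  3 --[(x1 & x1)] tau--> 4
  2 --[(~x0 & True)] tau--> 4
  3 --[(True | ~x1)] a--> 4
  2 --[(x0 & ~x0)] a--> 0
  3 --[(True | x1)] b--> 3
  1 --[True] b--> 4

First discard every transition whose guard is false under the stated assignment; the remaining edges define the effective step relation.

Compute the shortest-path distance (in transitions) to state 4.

Layered search for 4:
  depth 0: {0}
  depth 1: {1}
  depth 2: {4}
depth(4)=2, e.g. a·b

Answer: 2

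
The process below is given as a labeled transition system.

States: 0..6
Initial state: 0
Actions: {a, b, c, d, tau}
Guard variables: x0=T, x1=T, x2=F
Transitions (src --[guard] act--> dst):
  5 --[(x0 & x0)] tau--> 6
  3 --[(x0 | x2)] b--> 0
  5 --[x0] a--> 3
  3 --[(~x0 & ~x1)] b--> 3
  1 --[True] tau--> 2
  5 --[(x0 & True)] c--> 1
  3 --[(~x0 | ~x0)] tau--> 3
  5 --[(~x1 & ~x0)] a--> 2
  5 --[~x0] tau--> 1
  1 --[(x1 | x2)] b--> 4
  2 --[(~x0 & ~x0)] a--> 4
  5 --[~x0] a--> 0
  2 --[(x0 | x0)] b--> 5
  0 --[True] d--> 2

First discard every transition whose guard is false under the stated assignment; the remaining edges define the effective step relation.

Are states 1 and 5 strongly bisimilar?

Compute ~ classes (split until stable):
  P[0] = {{0,1,2,3,4,5,6}}
  P[1] = {{0},{1},{2,3},{4,6},{5}}
  P[2] = {{0},{1},{2},{3},{4,6},{5}}
6 equivalence class(es) (converged in 3)
class of 1: {1}; class of 5: {5}

Answer: NOT BISIMILAR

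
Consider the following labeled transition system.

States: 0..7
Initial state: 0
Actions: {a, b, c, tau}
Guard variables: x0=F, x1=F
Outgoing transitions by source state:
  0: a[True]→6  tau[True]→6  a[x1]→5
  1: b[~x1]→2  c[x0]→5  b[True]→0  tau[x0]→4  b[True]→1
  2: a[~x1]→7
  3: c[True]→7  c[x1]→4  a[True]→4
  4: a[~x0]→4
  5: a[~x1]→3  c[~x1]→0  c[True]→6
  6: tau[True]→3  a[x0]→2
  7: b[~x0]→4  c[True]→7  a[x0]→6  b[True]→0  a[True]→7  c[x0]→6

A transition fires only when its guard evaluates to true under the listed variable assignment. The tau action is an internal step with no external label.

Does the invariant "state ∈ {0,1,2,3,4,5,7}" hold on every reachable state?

Safe = {0,1,2,3,4,5,7}
Reach set: {0,3,4,6,7}
  0: ✓
  3: ✓
  4: ✓
  6: VIOLATES
  7: ✓
witness against invariant: a → 6

Answer: INVARIANT VIOLATED at state 6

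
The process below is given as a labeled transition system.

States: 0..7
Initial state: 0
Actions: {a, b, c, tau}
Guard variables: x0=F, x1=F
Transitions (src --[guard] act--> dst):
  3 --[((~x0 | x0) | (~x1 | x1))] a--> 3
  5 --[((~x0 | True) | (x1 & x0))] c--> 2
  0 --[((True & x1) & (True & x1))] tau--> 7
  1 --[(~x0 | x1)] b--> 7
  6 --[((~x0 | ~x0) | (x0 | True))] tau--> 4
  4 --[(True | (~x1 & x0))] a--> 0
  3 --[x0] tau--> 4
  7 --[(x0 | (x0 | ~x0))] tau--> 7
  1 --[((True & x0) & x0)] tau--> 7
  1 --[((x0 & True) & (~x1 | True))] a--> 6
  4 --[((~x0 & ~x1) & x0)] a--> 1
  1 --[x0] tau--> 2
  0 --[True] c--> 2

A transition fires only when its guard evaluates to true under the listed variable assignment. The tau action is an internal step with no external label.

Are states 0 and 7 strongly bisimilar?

Compute ~ classes (split until stable):
  P[0] = {{0,1,2,3,4,5,6,7}}
  P[1] = {{0,5},{1},{2},{3,4},{6,7}}
  P[2] = {{0,5},{1},{2},{3},{4},{6},{7}}
7 equivalence class(es) (converged in 3)
0∈{0,5}, 7∈{7}

Answer: NOT BISIMILAR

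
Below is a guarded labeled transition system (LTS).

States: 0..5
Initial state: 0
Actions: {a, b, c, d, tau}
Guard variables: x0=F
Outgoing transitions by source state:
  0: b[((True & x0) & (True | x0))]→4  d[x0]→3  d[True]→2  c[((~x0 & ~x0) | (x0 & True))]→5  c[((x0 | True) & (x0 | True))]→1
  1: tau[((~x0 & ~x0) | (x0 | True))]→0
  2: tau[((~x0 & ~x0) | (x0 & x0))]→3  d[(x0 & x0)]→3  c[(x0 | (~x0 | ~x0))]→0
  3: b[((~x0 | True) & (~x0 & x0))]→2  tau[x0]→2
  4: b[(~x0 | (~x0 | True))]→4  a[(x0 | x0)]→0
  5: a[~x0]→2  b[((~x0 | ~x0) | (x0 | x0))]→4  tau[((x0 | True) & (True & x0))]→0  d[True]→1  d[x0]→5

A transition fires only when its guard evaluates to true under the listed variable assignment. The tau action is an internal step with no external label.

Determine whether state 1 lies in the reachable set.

Answer: REACHABLE

Trace:
After dropping false guards: 10 live edges.
depth 0: {0}
depth 1: {1,2,5}  now seen {0,1,2,5}
depth 2: {3,4}  now seen {0,1,2,3,4,5}
Reachable = {0,1,2,3,4,5}
trace reaching 1: c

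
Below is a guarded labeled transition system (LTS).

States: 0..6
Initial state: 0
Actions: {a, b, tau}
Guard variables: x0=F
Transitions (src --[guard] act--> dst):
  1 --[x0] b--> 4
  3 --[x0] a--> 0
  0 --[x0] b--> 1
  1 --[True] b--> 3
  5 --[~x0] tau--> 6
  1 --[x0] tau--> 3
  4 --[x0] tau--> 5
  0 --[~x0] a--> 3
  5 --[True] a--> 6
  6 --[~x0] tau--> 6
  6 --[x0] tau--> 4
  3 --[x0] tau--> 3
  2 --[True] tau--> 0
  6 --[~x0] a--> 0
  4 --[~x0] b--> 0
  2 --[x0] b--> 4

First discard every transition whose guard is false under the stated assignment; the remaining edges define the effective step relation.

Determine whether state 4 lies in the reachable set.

Guard filter leaves 8 enabled edge(s).
L0 = {0}
L1 = {3}  total {0,3}
Reach set: {0,3}

Answer: UNREACHABLE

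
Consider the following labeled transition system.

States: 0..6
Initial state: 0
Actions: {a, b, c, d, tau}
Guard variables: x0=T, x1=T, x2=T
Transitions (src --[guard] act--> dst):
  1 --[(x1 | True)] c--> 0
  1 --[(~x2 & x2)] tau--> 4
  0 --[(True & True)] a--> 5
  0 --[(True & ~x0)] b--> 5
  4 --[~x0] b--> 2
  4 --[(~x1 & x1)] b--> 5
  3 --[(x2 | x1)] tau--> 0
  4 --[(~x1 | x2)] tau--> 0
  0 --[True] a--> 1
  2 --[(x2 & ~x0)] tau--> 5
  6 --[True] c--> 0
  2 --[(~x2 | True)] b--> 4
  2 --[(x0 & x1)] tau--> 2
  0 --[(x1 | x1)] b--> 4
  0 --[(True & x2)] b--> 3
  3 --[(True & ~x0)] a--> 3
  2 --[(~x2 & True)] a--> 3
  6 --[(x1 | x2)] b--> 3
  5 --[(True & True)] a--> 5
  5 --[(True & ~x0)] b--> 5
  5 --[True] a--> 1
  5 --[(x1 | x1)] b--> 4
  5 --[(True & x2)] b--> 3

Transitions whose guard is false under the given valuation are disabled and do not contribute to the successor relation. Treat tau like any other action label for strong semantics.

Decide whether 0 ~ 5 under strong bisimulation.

Refine partition for ~:
  round 0: {{0,1,2,3,4,5,6}}
  round 1: {{0,5},{1},{2},{3,4},{6}}
stable after 2 split(s): 5 block(s)
0∈{0,5}, 5∈{0,5}

Answer: BISIMILAR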